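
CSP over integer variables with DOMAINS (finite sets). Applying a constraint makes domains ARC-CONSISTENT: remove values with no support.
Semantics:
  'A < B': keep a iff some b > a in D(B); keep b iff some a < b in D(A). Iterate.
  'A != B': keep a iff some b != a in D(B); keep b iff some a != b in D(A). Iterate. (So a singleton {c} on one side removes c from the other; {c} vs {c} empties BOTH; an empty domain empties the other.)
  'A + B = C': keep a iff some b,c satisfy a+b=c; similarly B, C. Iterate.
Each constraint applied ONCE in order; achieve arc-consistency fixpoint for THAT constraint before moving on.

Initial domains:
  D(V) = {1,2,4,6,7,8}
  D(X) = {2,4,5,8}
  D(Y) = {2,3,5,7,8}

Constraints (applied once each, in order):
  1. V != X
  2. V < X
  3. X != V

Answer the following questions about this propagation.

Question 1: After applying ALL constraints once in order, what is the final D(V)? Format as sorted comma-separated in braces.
Constraint 1 (V != X) on D(V)={1,2,4,6,7,8} D(X)={2,4,5,8}: no change
Constraint 2 (V < X) on D(V)={1,2,4,6,7,8} D(X)={2,4,5,8}: V {1,2,4,6,7,8}->{1,2,4,6,7}
Constraint 3 (X != V) on D(X)={2,4,5,8} D(V)={1,2,4,6,7}: no change
So after all 3 constraints: D(V) = {1,2,4,6,7}

Answer: {1,2,4,6,7}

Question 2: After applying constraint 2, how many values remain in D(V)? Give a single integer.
Constraint 1 (V != X) on D(V)={1,2,4,6,7,8} D(X)={2,4,5,8}: no change
Constraint 2 (V < X) on D(V)={1,2,4,6,7,8} D(X)={2,4,5,8}: V {1,2,4,6,7,8}->{1,2,4,6,7}
So after constraint 2: D(V)={1,2,4,6,7}, size = 5

Answer: 5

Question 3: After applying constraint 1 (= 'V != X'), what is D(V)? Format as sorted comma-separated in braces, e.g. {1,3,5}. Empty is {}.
Constraint 1 (V != X) on D(V)={1,2,4,6,7,8} D(X)={2,4,5,8}: no change
So after constraint 1: D(V) = {1,2,4,6,7,8}

Answer: {1,2,4,6,7,8}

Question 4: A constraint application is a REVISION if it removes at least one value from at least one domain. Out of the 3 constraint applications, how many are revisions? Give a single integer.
Constraint 1 (V != X) on D(V)={1,2,4,6,7,8} D(X)={2,4,5,8}: no change => not a revision
Constraint 2 (V < X) on D(V)={1,2,4,6,7,8} D(X)={2,4,5,8}: V {1,2,4,6,7,8}->{1,2,4,6,7} => REVISION
Constraint 3 (X != V) on D(X)={2,4,5,8} D(V)={1,2,4,6,7}: no change => not a revision
Total revisions = 1

Answer: 1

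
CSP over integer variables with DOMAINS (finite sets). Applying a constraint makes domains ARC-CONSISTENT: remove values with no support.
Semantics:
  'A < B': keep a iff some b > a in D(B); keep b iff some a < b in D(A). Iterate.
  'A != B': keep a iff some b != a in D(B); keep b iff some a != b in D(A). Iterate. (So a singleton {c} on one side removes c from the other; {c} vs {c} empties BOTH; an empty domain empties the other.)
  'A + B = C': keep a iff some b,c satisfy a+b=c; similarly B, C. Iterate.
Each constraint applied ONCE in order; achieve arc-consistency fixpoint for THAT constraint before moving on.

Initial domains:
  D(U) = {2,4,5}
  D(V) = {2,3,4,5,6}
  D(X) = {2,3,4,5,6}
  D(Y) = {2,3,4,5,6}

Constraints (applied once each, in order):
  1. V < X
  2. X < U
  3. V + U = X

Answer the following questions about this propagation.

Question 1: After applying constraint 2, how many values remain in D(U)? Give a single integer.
Constraint 1 (V < X) on D(V)={2,3,4,5,6} D(X)={2,3,4,5,6}: V {2,3,4,5,6}->{2,3,4,5}; X {2,3,4,5,6}->{3,4,5,6}
Constraint 2 (X < U) on D(X)={3,4,5,6} D(U)={2,4,5}: X {3,4,5,6}->{3,4}; U {2,4,5}->{4,5}
So after constraint 2: D(U)={4,5}, size = 2

Answer: 2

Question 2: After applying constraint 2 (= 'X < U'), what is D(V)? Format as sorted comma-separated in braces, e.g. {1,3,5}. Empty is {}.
Constraint 1 (V < X) on D(V)={2,3,4,5,6} D(X)={2,3,4,5,6}: V {2,3,4,5,6}->{2,3,4,5}; X {2,3,4,5,6}->{3,4,5,6}
Constraint 2 (X < U) on D(X)={3,4,5,6} D(U)={2,4,5}: X {3,4,5,6}->{3,4}; U {2,4,5}->{4,5}
So after constraint 2: D(V) = {2,3,4,5}

Answer: {2,3,4,5}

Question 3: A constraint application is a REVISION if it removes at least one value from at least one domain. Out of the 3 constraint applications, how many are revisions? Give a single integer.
Constraint 1 (V < X) on D(V)={2,3,4,5,6} D(X)={2,3,4,5,6}: V {2,3,4,5,6}->{2,3,4,5}; X {2,3,4,5,6}->{3,4,5,6} => REVISION
Constraint 2 (X < U) on D(X)={3,4,5,6} D(U)={2,4,5}: X {3,4,5,6}->{3,4}; U {2,4,5}->{4,5} => REVISION
Constraint 3 (V + U = X) on D(V)={2,3,4,5} D(U)={4,5} D(X)={3,4}: V {2,3,4,5}->{}; U {4,5}->{}; X {3,4}->{} => REVISION
Total revisions = 3

Answer: 3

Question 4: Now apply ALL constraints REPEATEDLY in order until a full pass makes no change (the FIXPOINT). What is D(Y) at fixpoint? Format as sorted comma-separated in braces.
Answer: {2,3,4,5,6}

Derivation:
pass 0 (initial): D(Y)={2,3,4,5,6}
pass 1: U {2,4,5}->{}; V {2,3,4,5,6}->{}; X {2,3,4,5,6}->{}
pass 2: no change
Fixpoint after 2 passes: D(Y) = {2,3,4,5,6}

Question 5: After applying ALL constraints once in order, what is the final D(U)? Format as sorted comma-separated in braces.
Constraint 1 (V < X) on D(V)={2,3,4,5,6} D(X)={2,3,4,5,6}: V {2,3,4,5,6}->{2,3,4,5}; X {2,3,4,5,6}->{3,4,5,6}
Constraint 2 (X < U) on D(X)={3,4,5,6} D(U)={2,4,5}: X {3,4,5,6}->{3,4}; U {2,4,5}->{4,5}
Constraint 3 (V + U = X) on D(V)={2,3,4,5} D(U)={4,5} D(X)={3,4}: V {2,3,4,5}->{}; U {4,5}->{}; X {3,4}->{}
So after all 3 constraints: D(U) = {}

Answer: {}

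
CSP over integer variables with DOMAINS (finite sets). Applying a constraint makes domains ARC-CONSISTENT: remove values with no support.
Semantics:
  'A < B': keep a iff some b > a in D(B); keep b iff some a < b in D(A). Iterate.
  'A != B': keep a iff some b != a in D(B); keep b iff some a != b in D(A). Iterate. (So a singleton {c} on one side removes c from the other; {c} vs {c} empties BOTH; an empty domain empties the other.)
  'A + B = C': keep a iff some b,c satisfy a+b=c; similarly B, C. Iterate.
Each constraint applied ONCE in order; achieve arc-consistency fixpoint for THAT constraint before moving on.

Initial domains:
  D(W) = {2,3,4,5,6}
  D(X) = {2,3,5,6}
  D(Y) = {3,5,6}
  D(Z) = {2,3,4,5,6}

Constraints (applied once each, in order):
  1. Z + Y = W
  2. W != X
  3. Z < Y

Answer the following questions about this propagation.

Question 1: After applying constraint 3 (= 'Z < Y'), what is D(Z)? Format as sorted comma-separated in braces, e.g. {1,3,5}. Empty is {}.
Constraint 1 (Z + Y = W) on D(Z)={2,3,4,5,6} D(Y)={3,5,6} D(W)={2,3,4,5,6}: Z {2,3,4,5,6}->{2,3}; Y {3,5,6}->{3}; W {2,3,4,5,6}->{5,6}
Constraint 2 (W != X) on D(W)={5,6} D(X)={2,3,5,6}: no change
Constraint 3 (Z < Y) on D(Z)={2,3} D(Y)={3}: Z {2,3}->{2}
So after constraint 3: D(Z) = {2}

Answer: {2}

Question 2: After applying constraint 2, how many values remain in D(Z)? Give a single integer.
Constraint 1 (Z + Y = W) on D(Z)={2,3,4,5,6} D(Y)={3,5,6} D(W)={2,3,4,5,6}: Z {2,3,4,5,6}->{2,3}; Y {3,5,6}->{3}; W {2,3,4,5,6}->{5,6}
Constraint 2 (W != X) on D(W)={5,6} D(X)={2,3,5,6}: no change
So after constraint 2: D(Z)={2,3}, size = 2

Answer: 2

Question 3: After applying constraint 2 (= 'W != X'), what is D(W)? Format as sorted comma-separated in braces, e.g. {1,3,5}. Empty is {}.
Constraint 1 (Z + Y = W) on D(Z)={2,3,4,5,6} D(Y)={3,5,6} D(W)={2,3,4,5,6}: Z {2,3,4,5,6}->{2,3}; Y {3,5,6}->{3}; W {2,3,4,5,6}->{5,6}
Constraint 2 (W != X) on D(W)={5,6} D(X)={2,3,5,6}: no change
So after constraint 2: D(W) = {5,6}

Answer: {5,6}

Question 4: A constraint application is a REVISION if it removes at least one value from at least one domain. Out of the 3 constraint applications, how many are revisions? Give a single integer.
Constraint 1 (Z + Y = W) on D(Z)={2,3,4,5,6} D(Y)={3,5,6} D(W)={2,3,4,5,6}: Z {2,3,4,5,6}->{2,3}; Y {3,5,6}->{3}; W {2,3,4,5,6}->{5,6} => REVISION
Constraint 2 (W != X) on D(W)={5,6} D(X)={2,3,5,6}: no change => not a revision
Constraint 3 (Z < Y) on D(Z)={2,3} D(Y)={3}: Z {2,3}->{2} => REVISION
Total revisions = 2

Answer: 2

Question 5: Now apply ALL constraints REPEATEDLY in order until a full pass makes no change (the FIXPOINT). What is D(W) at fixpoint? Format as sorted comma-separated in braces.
pass 0 (initial): D(W)={2,3,4,5,6}
pass 1: W {2,3,4,5,6}->{5,6}; Y {3,5,6}->{3}; Z {2,3,4,5,6}->{2}
pass 2: W {5,6}->{5}; X {2,3,5,6}->{2,3,6}
pass 3: no change
Fixpoint after 3 passes: D(W) = {5}

Answer: {5}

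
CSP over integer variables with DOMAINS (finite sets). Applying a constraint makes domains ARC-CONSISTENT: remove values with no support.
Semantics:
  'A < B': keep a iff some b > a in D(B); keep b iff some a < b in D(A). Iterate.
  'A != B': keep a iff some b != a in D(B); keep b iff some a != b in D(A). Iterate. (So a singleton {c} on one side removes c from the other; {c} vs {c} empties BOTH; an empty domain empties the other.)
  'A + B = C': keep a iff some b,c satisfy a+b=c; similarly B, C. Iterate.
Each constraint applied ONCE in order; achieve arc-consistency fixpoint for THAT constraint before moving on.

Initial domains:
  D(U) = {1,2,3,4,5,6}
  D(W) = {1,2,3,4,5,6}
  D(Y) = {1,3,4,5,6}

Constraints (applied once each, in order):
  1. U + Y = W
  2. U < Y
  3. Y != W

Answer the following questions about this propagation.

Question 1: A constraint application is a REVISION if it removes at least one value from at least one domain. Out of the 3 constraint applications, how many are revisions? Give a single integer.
Constraint 1 (U + Y = W) on D(U)={1,2,3,4,5,6} D(Y)={1,3,4,5,6} D(W)={1,2,3,4,5,6}: U {1,2,3,4,5,6}->{1,2,3,4,5}; Y {1,3,4,5,6}->{1,3,4,5}; W {1,2,3,4,5,6}->{2,3,4,5,6} => REVISION
Constraint 2 (U < Y) on D(U)={1,2,3,4,5} D(Y)={1,3,4,5}: U {1,2,3,4,5}->{1,2,3,4}; Y {1,3,4,5}->{3,4,5} => REVISION
Constraint 3 (Y != W) on D(Y)={3,4,5} D(W)={2,3,4,5,6}: no change => not a revision
Total revisions = 2

Answer: 2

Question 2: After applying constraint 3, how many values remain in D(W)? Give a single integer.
Answer: 5

Derivation:
Constraint 1 (U + Y = W) on D(U)={1,2,3,4,5,6} D(Y)={1,3,4,5,6} D(W)={1,2,3,4,5,6}: U {1,2,3,4,5,6}->{1,2,3,4,5}; Y {1,3,4,5,6}->{1,3,4,5}; W {1,2,3,4,5,6}->{2,3,4,5,6}
Constraint 2 (U < Y) on D(U)={1,2,3,4,5} D(Y)={1,3,4,5}: U {1,2,3,4,5}->{1,2,3,4}; Y {1,3,4,5}->{3,4,5}
Constraint 3 (Y != W) on D(Y)={3,4,5} D(W)={2,3,4,5,6}: no change
So after constraint 3: D(W)={2,3,4,5,6}, size = 5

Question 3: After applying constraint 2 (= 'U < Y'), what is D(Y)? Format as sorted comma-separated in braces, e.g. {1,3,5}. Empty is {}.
Answer: {3,4,5}

Derivation:
Constraint 1 (U + Y = W) on D(U)={1,2,3,4,5,6} D(Y)={1,3,4,5,6} D(W)={1,2,3,4,5,6}: U {1,2,3,4,5,6}->{1,2,3,4,5}; Y {1,3,4,5,6}->{1,3,4,5}; W {1,2,3,4,5,6}->{2,3,4,5,6}
Constraint 2 (U < Y) on D(U)={1,2,3,4,5} D(Y)={1,3,4,5}: U {1,2,3,4,5}->{1,2,3,4}; Y {1,3,4,5}->{3,4,5}
So after constraint 2: D(Y) = {3,4,5}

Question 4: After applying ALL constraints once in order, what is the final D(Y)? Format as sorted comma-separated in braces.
Constraint 1 (U + Y = W) on D(U)={1,2,3,4,5,6} D(Y)={1,3,4,5,6} D(W)={1,2,3,4,5,6}: U {1,2,3,4,5,6}->{1,2,3,4,5}; Y {1,3,4,5,6}->{1,3,4,5}; W {1,2,3,4,5,6}->{2,3,4,5,6}
Constraint 2 (U < Y) on D(U)={1,2,3,4,5} D(Y)={1,3,4,5}: U {1,2,3,4,5}->{1,2,3,4}; Y {1,3,4,5}->{3,4,5}
Constraint 3 (Y != W) on D(Y)={3,4,5} D(W)={2,3,4,5,6}: no change
So after all 3 constraints: D(Y) = {3,4,5}

Answer: {3,4,5}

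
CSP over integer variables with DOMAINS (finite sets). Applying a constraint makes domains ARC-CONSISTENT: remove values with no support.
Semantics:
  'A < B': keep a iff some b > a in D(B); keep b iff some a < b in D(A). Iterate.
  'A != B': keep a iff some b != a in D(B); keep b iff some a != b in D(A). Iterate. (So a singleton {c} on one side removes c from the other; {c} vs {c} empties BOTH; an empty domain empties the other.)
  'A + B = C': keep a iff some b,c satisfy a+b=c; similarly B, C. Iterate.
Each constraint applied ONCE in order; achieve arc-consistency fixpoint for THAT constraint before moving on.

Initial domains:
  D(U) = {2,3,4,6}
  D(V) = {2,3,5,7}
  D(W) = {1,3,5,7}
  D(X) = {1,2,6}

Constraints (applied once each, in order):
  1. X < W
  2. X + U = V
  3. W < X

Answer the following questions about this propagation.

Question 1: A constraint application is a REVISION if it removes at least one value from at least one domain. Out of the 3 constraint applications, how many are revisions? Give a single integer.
Answer: 3

Derivation:
Constraint 1 (X < W) on D(X)={1,2,6} D(W)={1,3,5,7}: W {1,3,5,7}->{3,5,7} => REVISION
Constraint 2 (X + U = V) on D(X)={1,2,6} D(U)={2,3,4,6} D(V)={2,3,5,7}: X {1,2,6}->{1,2}; V {2,3,5,7}->{3,5,7} => REVISION
Constraint 3 (W < X) on D(W)={3,5,7} D(X)={1,2}: W {3,5,7}->{}; X {1,2}->{} => REVISION
Total revisions = 3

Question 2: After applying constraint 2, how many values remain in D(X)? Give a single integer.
Constraint 1 (X < W) on D(X)={1,2,6} D(W)={1,3,5,7}: W {1,3,5,7}->{3,5,7}
Constraint 2 (X + U = V) on D(X)={1,2,6} D(U)={2,3,4,6} D(V)={2,3,5,7}: X {1,2,6}->{1,2}; V {2,3,5,7}->{3,5,7}
So after constraint 2: D(X)={1,2}, size = 2

Answer: 2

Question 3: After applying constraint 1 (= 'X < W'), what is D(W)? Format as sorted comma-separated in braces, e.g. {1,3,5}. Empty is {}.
Answer: {3,5,7}

Derivation:
Constraint 1 (X < W) on D(X)={1,2,6} D(W)={1,3,5,7}: W {1,3,5,7}->{3,5,7}
So after constraint 1: D(W) = {3,5,7}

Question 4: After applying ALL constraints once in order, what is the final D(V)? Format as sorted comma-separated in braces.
Answer: {3,5,7}

Derivation:
Constraint 1 (X < W) on D(X)={1,2,6} D(W)={1,3,5,7}: W {1,3,5,7}->{3,5,7}
Constraint 2 (X + U = V) on D(X)={1,2,6} D(U)={2,3,4,6} D(V)={2,3,5,7}: X {1,2,6}->{1,2}; V {2,3,5,7}->{3,5,7}
Constraint 3 (W < X) on D(W)={3,5,7} D(X)={1,2}: W {3,5,7}->{}; X {1,2}->{}
So after all 3 constraints: D(V) = {3,5,7}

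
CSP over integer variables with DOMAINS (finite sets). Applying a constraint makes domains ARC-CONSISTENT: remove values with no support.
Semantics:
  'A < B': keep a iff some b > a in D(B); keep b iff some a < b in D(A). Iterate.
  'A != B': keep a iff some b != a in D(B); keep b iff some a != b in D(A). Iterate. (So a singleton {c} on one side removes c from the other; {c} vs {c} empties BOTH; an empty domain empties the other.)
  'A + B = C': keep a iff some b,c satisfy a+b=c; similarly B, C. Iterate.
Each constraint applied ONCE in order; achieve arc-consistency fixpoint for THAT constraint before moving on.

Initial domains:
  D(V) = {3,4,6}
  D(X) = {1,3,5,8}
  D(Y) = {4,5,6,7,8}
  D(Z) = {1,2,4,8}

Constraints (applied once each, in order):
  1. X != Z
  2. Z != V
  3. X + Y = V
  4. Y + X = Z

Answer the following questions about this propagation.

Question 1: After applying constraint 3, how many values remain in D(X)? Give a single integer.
Answer: 1

Derivation:
Constraint 1 (X != Z) on D(X)={1,3,5,8} D(Z)={1,2,4,8}: no change
Constraint 2 (Z != V) on D(Z)={1,2,4,8} D(V)={3,4,6}: no change
Constraint 3 (X + Y = V) on D(X)={1,3,5,8} D(Y)={4,5,6,7,8} D(V)={3,4,6}: X {1,3,5,8}->{1}; Y {4,5,6,7,8}->{5}; V {3,4,6}->{6}
So after constraint 3: D(X)={1}, size = 1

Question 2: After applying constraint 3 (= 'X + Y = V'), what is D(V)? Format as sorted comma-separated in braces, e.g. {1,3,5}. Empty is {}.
Constraint 1 (X != Z) on D(X)={1,3,5,8} D(Z)={1,2,4,8}: no change
Constraint 2 (Z != V) on D(Z)={1,2,4,8} D(V)={3,4,6}: no change
Constraint 3 (X + Y = V) on D(X)={1,3,5,8} D(Y)={4,5,6,7,8} D(V)={3,4,6}: X {1,3,5,8}->{1}; Y {4,5,6,7,8}->{5}; V {3,4,6}->{6}
So after constraint 3: D(V) = {6}

Answer: {6}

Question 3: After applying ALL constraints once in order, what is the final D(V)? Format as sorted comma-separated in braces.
Constraint 1 (X != Z) on D(X)={1,3,5,8} D(Z)={1,2,4,8}: no change
Constraint 2 (Z != V) on D(Z)={1,2,4,8} D(V)={3,4,6}: no change
Constraint 3 (X + Y = V) on D(X)={1,3,5,8} D(Y)={4,5,6,7,8} D(V)={3,4,6}: X {1,3,5,8}->{1}; Y {4,5,6,7,8}->{5}; V {3,4,6}->{6}
Constraint 4 (Y + X = Z) on D(Y)={5} D(X)={1} D(Z)={1,2,4,8}: Y {5}->{}; X {1}->{}; Z {1,2,4,8}->{}
So after all 4 constraints: D(V) = {6}

Answer: {6}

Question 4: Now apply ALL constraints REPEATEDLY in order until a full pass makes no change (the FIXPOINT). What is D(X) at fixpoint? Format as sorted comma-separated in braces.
Answer: {}

Derivation:
pass 0 (initial): D(X)={1,3,5,8}
pass 1: V {3,4,6}->{6}; X {1,3,5,8}->{}; Y {4,5,6,7,8}->{}; Z {1,2,4,8}->{}
pass 2: V {6}->{}
pass 3: no change
Fixpoint after 3 passes: D(X) = {}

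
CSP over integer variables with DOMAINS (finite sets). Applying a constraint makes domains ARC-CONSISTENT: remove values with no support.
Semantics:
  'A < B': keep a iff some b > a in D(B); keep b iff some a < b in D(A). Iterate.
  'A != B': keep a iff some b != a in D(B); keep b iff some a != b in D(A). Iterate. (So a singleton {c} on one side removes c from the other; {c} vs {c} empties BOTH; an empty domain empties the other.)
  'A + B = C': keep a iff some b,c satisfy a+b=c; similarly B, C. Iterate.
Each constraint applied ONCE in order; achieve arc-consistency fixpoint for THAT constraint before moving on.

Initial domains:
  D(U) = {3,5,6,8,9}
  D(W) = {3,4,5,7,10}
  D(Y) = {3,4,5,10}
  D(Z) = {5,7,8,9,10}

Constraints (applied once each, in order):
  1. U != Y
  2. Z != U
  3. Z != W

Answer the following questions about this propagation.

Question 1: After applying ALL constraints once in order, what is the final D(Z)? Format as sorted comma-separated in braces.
Constraint 1 (U != Y) on D(U)={3,5,6,8,9} D(Y)={3,4,5,10}: no change
Constraint 2 (Z != U) on D(Z)={5,7,8,9,10} D(U)={3,5,6,8,9}: no change
Constraint 3 (Z != W) on D(Z)={5,7,8,9,10} D(W)={3,4,5,7,10}: no change
So after all 3 constraints: D(Z) = {5,7,8,9,10}

Answer: {5,7,8,9,10}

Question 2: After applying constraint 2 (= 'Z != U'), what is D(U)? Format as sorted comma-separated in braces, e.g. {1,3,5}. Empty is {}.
Constraint 1 (U != Y) on D(U)={3,5,6,8,9} D(Y)={3,4,5,10}: no change
Constraint 2 (Z != U) on D(Z)={5,7,8,9,10} D(U)={3,5,6,8,9}: no change
So after constraint 2: D(U) = {3,5,6,8,9}

Answer: {3,5,6,8,9}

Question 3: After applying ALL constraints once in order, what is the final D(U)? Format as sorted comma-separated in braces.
Constraint 1 (U != Y) on D(U)={3,5,6,8,9} D(Y)={3,4,5,10}: no change
Constraint 2 (Z != U) on D(Z)={5,7,8,9,10} D(U)={3,5,6,8,9}: no change
Constraint 3 (Z != W) on D(Z)={5,7,8,9,10} D(W)={3,4,5,7,10}: no change
So after all 3 constraints: D(U) = {3,5,6,8,9}

Answer: {3,5,6,8,9}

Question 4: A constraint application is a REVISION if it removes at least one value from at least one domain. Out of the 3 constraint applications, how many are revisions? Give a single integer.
Answer: 0

Derivation:
Constraint 1 (U != Y) on D(U)={3,5,6,8,9} D(Y)={3,4,5,10}: no change => not a revision
Constraint 2 (Z != U) on D(Z)={5,7,8,9,10} D(U)={3,5,6,8,9}: no change => not a revision
Constraint 3 (Z != W) on D(Z)={5,7,8,9,10} D(W)={3,4,5,7,10}: no change => not a revision
Total revisions = 0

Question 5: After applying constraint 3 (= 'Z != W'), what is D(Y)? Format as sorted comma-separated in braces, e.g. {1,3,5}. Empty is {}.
Answer: {3,4,5,10}

Derivation:
Constraint 1 (U != Y) on D(U)={3,5,6,8,9} D(Y)={3,4,5,10}: no change
Constraint 2 (Z != U) on D(Z)={5,7,8,9,10} D(U)={3,5,6,8,9}: no change
Constraint 3 (Z != W) on D(Z)={5,7,8,9,10} D(W)={3,4,5,7,10}: no change
So after constraint 3: D(Y) = {3,4,5,10}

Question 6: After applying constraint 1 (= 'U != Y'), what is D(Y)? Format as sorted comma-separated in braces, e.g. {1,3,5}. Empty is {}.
Answer: {3,4,5,10}

Derivation:
Constraint 1 (U != Y) on D(U)={3,5,6,8,9} D(Y)={3,4,5,10}: no change
So after constraint 1: D(Y) = {3,4,5,10}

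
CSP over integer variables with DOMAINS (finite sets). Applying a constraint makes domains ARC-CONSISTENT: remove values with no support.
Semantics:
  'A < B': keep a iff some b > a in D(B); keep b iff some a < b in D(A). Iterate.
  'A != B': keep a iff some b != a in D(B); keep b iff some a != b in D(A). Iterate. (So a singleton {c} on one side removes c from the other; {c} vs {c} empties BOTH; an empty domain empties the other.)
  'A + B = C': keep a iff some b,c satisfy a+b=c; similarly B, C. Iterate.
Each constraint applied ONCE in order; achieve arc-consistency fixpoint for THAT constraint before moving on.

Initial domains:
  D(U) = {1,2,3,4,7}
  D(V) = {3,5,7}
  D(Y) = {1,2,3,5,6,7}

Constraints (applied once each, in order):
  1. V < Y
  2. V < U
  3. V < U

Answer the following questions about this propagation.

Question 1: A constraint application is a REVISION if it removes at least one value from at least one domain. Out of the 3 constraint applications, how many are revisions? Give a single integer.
Answer: 2

Derivation:
Constraint 1 (V < Y) on D(V)={3,5,7} D(Y)={1,2,3,5,6,7}: V {3,5,7}->{3,5}; Y {1,2,3,5,6,7}->{5,6,7} => REVISION
Constraint 2 (V < U) on D(V)={3,5} D(U)={1,2,3,4,7}: U {1,2,3,4,7}->{4,7} => REVISION
Constraint 3 (V < U) on D(V)={3,5} D(U)={4,7}: no change => not a revision
Total revisions = 2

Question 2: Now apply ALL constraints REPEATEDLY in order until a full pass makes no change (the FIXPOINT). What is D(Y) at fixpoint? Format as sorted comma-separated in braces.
pass 0 (initial): D(Y)={1,2,3,5,6,7}
pass 1: U {1,2,3,4,7}->{4,7}; V {3,5,7}->{3,5}; Y {1,2,3,5,6,7}->{5,6,7}
pass 2: no change
Fixpoint after 2 passes: D(Y) = {5,6,7}

Answer: {5,6,7}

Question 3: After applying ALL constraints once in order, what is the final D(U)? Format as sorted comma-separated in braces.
Answer: {4,7}

Derivation:
Constraint 1 (V < Y) on D(V)={3,5,7} D(Y)={1,2,3,5,6,7}: V {3,5,7}->{3,5}; Y {1,2,3,5,6,7}->{5,6,7}
Constraint 2 (V < U) on D(V)={3,5} D(U)={1,2,3,4,7}: U {1,2,3,4,7}->{4,7}
Constraint 3 (V < U) on D(V)={3,5} D(U)={4,7}: no change
So after all 3 constraints: D(U) = {4,7}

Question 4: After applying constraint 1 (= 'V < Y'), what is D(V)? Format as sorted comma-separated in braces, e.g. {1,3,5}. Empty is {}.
Constraint 1 (V < Y) on D(V)={3,5,7} D(Y)={1,2,3,5,6,7}: V {3,5,7}->{3,5}; Y {1,2,3,5,6,7}->{5,6,7}
So after constraint 1: D(V) = {3,5}

Answer: {3,5}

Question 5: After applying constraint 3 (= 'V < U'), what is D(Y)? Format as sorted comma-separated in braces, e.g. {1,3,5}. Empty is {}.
Constraint 1 (V < Y) on D(V)={3,5,7} D(Y)={1,2,3,5,6,7}: V {3,5,7}->{3,5}; Y {1,2,3,5,6,7}->{5,6,7}
Constraint 2 (V < U) on D(V)={3,5} D(U)={1,2,3,4,7}: U {1,2,3,4,7}->{4,7}
Constraint 3 (V < U) on D(V)={3,5} D(U)={4,7}: no change
So after constraint 3: D(Y) = {5,6,7}

Answer: {5,6,7}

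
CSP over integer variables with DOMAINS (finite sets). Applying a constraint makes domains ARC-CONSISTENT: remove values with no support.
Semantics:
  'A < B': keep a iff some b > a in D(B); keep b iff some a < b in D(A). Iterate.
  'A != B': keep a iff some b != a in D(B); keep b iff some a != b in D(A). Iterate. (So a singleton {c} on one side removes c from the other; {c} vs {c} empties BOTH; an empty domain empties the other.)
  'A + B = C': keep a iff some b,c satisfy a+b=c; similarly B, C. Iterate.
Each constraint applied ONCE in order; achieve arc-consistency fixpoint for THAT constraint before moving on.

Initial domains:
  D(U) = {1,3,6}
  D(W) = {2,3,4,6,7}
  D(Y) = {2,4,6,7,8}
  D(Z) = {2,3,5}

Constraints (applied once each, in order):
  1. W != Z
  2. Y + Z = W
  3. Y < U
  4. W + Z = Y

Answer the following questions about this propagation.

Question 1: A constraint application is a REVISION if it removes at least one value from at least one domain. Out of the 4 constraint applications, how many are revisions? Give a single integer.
Constraint 1 (W != Z) on D(W)={2,3,4,6,7} D(Z)={2,3,5}: no change => not a revision
Constraint 2 (Y + Z = W) on D(Y)={2,4,6,7,8} D(Z)={2,3,5} D(W)={2,3,4,6,7}: Y {2,4,6,7,8}->{2,4}; W {2,3,4,6,7}->{4,6,7} => REVISION
Constraint 3 (Y < U) on D(Y)={2,4} D(U)={1,3,6}: U {1,3,6}->{3,6} => REVISION
Constraint 4 (W + Z = Y) on D(W)={4,6,7} D(Z)={2,3,5} D(Y)={2,4}: W {4,6,7}->{}; Z {2,3,5}->{}; Y {2,4}->{} => REVISION
Total revisions = 3

Answer: 3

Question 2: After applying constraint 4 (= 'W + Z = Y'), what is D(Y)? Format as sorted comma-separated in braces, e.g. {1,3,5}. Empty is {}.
Answer: {}

Derivation:
Constraint 1 (W != Z) on D(W)={2,3,4,6,7} D(Z)={2,3,5}: no change
Constraint 2 (Y + Z = W) on D(Y)={2,4,6,7,8} D(Z)={2,3,5} D(W)={2,3,4,6,7}: Y {2,4,6,7,8}->{2,4}; W {2,3,4,6,7}->{4,6,7}
Constraint 3 (Y < U) on D(Y)={2,4} D(U)={1,3,6}: U {1,3,6}->{3,6}
Constraint 4 (W + Z = Y) on D(W)={4,6,7} D(Z)={2,3,5} D(Y)={2,4}: W {4,6,7}->{}; Z {2,3,5}->{}; Y {2,4}->{}
So after constraint 4: D(Y) = {}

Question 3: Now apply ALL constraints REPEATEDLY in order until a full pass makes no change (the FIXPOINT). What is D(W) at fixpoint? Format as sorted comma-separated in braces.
Answer: {}

Derivation:
pass 0 (initial): D(W)={2,3,4,6,7}
pass 1: U {1,3,6}->{3,6}; W {2,3,4,6,7}->{}; Y {2,4,6,7,8}->{}; Z {2,3,5}->{}
pass 2: U {3,6}->{}
pass 3: no change
Fixpoint after 3 passes: D(W) = {}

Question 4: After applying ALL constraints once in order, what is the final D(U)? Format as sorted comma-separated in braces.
Answer: {3,6}

Derivation:
Constraint 1 (W != Z) on D(W)={2,3,4,6,7} D(Z)={2,3,5}: no change
Constraint 2 (Y + Z = W) on D(Y)={2,4,6,7,8} D(Z)={2,3,5} D(W)={2,3,4,6,7}: Y {2,4,6,7,8}->{2,4}; W {2,3,4,6,7}->{4,6,7}
Constraint 3 (Y < U) on D(Y)={2,4} D(U)={1,3,6}: U {1,3,6}->{3,6}
Constraint 4 (W + Z = Y) on D(W)={4,6,7} D(Z)={2,3,5} D(Y)={2,4}: W {4,6,7}->{}; Z {2,3,5}->{}; Y {2,4}->{}
So after all 4 constraints: D(U) = {3,6}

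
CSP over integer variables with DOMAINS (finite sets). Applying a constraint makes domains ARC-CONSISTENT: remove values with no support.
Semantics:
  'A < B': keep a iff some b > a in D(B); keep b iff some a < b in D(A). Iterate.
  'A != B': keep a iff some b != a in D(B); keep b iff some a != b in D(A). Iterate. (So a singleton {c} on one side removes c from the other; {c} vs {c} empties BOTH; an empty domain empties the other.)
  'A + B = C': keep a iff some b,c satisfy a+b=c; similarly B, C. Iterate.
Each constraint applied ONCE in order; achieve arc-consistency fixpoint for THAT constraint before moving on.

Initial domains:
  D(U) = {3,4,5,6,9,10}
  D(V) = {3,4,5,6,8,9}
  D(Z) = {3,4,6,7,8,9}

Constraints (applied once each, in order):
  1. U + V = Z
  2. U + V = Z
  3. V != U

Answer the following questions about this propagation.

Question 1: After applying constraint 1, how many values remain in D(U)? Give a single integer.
Constraint 1 (U + V = Z) on D(U)={3,4,5,6,9,10} D(V)={3,4,5,6,8,9} D(Z)={3,4,6,7,8,9}: U {3,4,5,6,9,10}->{3,4,5,6}; V {3,4,5,6,8,9}->{3,4,5,6}; Z {3,4,6,7,8,9}->{6,7,8,9}
So after constraint 1: D(U)={3,4,5,6}, size = 4

Answer: 4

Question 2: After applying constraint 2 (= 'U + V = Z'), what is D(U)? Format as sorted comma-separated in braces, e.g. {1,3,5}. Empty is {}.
Constraint 1 (U + V = Z) on D(U)={3,4,5,6,9,10} D(V)={3,4,5,6,8,9} D(Z)={3,4,6,7,8,9}: U {3,4,5,6,9,10}->{3,4,5,6}; V {3,4,5,6,8,9}->{3,4,5,6}; Z {3,4,6,7,8,9}->{6,7,8,9}
Constraint 2 (U + V = Z) on D(U)={3,4,5,6} D(V)={3,4,5,6} D(Z)={6,7,8,9}: no change
So after constraint 2: D(U) = {3,4,5,6}

Answer: {3,4,5,6}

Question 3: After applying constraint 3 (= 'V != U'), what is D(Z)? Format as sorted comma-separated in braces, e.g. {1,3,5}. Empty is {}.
Answer: {6,7,8,9}

Derivation:
Constraint 1 (U + V = Z) on D(U)={3,4,5,6,9,10} D(V)={3,4,5,6,8,9} D(Z)={3,4,6,7,8,9}: U {3,4,5,6,9,10}->{3,4,5,6}; V {3,4,5,6,8,9}->{3,4,5,6}; Z {3,4,6,7,8,9}->{6,7,8,9}
Constraint 2 (U + V = Z) on D(U)={3,4,5,6} D(V)={3,4,5,6} D(Z)={6,7,8,9}: no change
Constraint 3 (V != U) on D(V)={3,4,5,6} D(U)={3,4,5,6}: no change
So after constraint 3: D(Z) = {6,7,8,9}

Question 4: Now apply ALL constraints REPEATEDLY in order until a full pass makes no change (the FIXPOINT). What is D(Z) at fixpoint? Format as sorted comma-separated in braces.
Answer: {6,7,8,9}

Derivation:
pass 0 (initial): D(Z)={3,4,6,7,8,9}
pass 1: U {3,4,5,6,9,10}->{3,4,5,6}; V {3,4,5,6,8,9}->{3,4,5,6}; Z {3,4,6,7,8,9}->{6,7,8,9}
pass 2: no change
Fixpoint after 2 passes: D(Z) = {6,7,8,9}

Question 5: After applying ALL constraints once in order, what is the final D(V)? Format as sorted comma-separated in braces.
Answer: {3,4,5,6}

Derivation:
Constraint 1 (U + V = Z) on D(U)={3,4,5,6,9,10} D(V)={3,4,5,6,8,9} D(Z)={3,4,6,7,8,9}: U {3,4,5,6,9,10}->{3,4,5,6}; V {3,4,5,6,8,9}->{3,4,5,6}; Z {3,4,6,7,8,9}->{6,7,8,9}
Constraint 2 (U + V = Z) on D(U)={3,4,5,6} D(V)={3,4,5,6} D(Z)={6,7,8,9}: no change
Constraint 3 (V != U) on D(V)={3,4,5,6} D(U)={3,4,5,6}: no change
So after all 3 constraints: D(V) = {3,4,5,6}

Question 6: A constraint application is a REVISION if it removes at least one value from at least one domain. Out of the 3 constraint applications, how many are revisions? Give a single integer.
Answer: 1

Derivation:
Constraint 1 (U + V = Z) on D(U)={3,4,5,6,9,10} D(V)={3,4,5,6,8,9} D(Z)={3,4,6,7,8,9}: U {3,4,5,6,9,10}->{3,4,5,6}; V {3,4,5,6,8,9}->{3,4,5,6}; Z {3,4,6,7,8,9}->{6,7,8,9} => REVISION
Constraint 2 (U + V = Z) on D(U)={3,4,5,6} D(V)={3,4,5,6} D(Z)={6,7,8,9}: no change => not a revision
Constraint 3 (V != U) on D(V)={3,4,5,6} D(U)={3,4,5,6}: no change => not a revision
Total revisions = 1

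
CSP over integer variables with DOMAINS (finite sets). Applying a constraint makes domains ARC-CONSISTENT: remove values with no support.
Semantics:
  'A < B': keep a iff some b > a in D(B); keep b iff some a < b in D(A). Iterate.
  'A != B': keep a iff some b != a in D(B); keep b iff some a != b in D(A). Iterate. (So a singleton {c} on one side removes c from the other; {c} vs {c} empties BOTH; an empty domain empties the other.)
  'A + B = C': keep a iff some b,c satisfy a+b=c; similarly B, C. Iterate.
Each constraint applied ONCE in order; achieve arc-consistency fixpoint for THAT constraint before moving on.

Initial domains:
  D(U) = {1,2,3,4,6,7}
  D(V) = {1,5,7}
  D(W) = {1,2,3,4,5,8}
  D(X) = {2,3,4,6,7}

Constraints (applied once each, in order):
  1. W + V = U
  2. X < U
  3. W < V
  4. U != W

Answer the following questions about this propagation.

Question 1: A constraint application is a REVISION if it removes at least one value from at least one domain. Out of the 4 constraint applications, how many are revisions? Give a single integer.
Constraint 1 (W + V = U) on D(W)={1,2,3,4,5,8} D(V)={1,5,7} D(U)={1,2,3,4,6,7}: W {1,2,3,4,5,8}->{1,2,3,5}; V {1,5,7}->{1,5}; U {1,2,3,4,6,7}->{2,3,4,6,7} => REVISION
Constraint 2 (X < U) on D(X)={2,3,4,6,7} D(U)={2,3,4,6,7}: X {2,3,4,6,7}->{2,3,4,6}; U {2,3,4,6,7}->{3,4,6,7} => REVISION
Constraint 3 (W < V) on D(W)={1,2,3,5} D(V)={1,5}: W {1,2,3,5}->{1,2,3}; V {1,5}->{5} => REVISION
Constraint 4 (U != W) on D(U)={3,4,6,7} D(W)={1,2,3}: no change => not a revision
Total revisions = 3

Answer: 3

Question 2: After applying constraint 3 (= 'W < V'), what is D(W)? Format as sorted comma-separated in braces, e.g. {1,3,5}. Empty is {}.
Constraint 1 (W + V = U) on D(W)={1,2,3,4,5,8} D(V)={1,5,7} D(U)={1,2,3,4,6,7}: W {1,2,3,4,5,8}->{1,2,3,5}; V {1,5,7}->{1,5}; U {1,2,3,4,6,7}->{2,3,4,6,7}
Constraint 2 (X < U) on D(X)={2,3,4,6,7} D(U)={2,3,4,6,7}: X {2,3,4,6,7}->{2,3,4,6}; U {2,3,4,6,7}->{3,4,6,7}
Constraint 3 (W < V) on D(W)={1,2,3,5} D(V)={1,5}: W {1,2,3,5}->{1,2,3}; V {1,5}->{5}
So after constraint 3: D(W) = {1,2,3}

Answer: {1,2,3}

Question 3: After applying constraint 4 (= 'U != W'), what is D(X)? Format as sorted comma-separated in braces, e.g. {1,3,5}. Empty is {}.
Constraint 1 (W + V = U) on D(W)={1,2,3,4,5,8} D(V)={1,5,7} D(U)={1,2,3,4,6,7}: W {1,2,3,4,5,8}->{1,2,3,5}; V {1,5,7}->{1,5}; U {1,2,3,4,6,7}->{2,3,4,6,7}
Constraint 2 (X < U) on D(X)={2,3,4,6,7} D(U)={2,3,4,6,7}: X {2,3,4,6,7}->{2,3,4,6}; U {2,3,4,6,7}->{3,4,6,7}
Constraint 3 (W < V) on D(W)={1,2,3,5} D(V)={1,5}: W {1,2,3,5}->{1,2,3}; V {1,5}->{5}
Constraint 4 (U != W) on D(U)={3,4,6,7} D(W)={1,2,3}: no change
So after constraint 4: D(X) = {2,3,4,6}

Answer: {2,3,4,6}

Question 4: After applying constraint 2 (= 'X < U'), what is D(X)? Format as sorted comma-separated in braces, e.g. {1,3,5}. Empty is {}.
Constraint 1 (W + V = U) on D(W)={1,2,3,4,5,8} D(V)={1,5,7} D(U)={1,2,3,4,6,7}: W {1,2,3,4,5,8}->{1,2,3,5}; V {1,5,7}->{1,5}; U {1,2,3,4,6,7}->{2,3,4,6,7}
Constraint 2 (X < U) on D(X)={2,3,4,6,7} D(U)={2,3,4,6,7}: X {2,3,4,6,7}->{2,3,4,6}; U {2,3,4,6,7}->{3,4,6,7}
So after constraint 2: D(X) = {2,3,4,6}

Answer: {2,3,4,6}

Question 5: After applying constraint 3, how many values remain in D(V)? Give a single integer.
Answer: 1

Derivation:
Constraint 1 (W + V = U) on D(W)={1,2,3,4,5,8} D(V)={1,5,7} D(U)={1,2,3,4,6,7}: W {1,2,3,4,5,8}->{1,2,3,5}; V {1,5,7}->{1,5}; U {1,2,3,4,6,7}->{2,3,4,6,7}
Constraint 2 (X < U) on D(X)={2,3,4,6,7} D(U)={2,3,4,6,7}: X {2,3,4,6,7}->{2,3,4,6}; U {2,3,4,6,7}->{3,4,6,7}
Constraint 3 (W < V) on D(W)={1,2,3,5} D(V)={1,5}: W {1,2,3,5}->{1,2,3}; V {1,5}->{5}
So after constraint 3: D(V)={5}, size = 1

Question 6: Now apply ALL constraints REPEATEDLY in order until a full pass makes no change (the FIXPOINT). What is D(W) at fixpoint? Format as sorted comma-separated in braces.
pass 0 (initial): D(W)={1,2,3,4,5,8}
pass 1: U {1,2,3,4,6,7}->{3,4,6,7}; V {1,5,7}->{5}; W {1,2,3,4,5,8}->{1,2,3}; X {2,3,4,6,7}->{2,3,4,6}
pass 2: U {3,4,6,7}->{6,7}; W {1,2,3}->{1,2}
pass 3: no change
Fixpoint after 3 passes: D(W) = {1,2}

Answer: {1,2}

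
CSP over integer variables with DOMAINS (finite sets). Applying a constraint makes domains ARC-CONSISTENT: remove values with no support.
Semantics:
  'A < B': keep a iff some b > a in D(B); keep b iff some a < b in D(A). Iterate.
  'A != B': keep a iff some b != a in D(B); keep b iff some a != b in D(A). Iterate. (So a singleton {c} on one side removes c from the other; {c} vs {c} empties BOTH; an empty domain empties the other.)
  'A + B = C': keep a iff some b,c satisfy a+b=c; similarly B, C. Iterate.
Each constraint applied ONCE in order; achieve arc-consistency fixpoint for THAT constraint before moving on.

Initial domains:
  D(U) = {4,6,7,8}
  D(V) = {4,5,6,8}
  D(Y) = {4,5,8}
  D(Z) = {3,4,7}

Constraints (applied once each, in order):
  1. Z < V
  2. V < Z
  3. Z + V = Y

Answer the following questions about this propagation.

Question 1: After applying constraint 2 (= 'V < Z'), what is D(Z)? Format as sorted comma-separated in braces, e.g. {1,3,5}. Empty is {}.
Answer: {7}

Derivation:
Constraint 1 (Z < V) on D(Z)={3,4,7} D(V)={4,5,6,8}: no change
Constraint 2 (V < Z) on D(V)={4,5,6,8} D(Z)={3,4,7}: V {4,5,6,8}->{4,5,6}; Z {3,4,7}->{7}
So after constraint 2: D(Z) = {7}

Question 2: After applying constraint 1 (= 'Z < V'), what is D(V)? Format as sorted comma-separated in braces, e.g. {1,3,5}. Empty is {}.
Constraint 1 (Z < V) on D(Z)={3,4,7} D(V)={4,5,6,8}: no change
So after constraint 1: D(V) = {4,5,6,8}

Answer: {4,5,6,8}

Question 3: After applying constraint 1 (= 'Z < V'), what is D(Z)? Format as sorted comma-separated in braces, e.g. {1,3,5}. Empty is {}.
Constraint 1 (Z < V) on D(Z)={3,4,7} D(V)={4,5,6,8}: no change
So after constraint 1: D(Z) = {3,4,7}

Answer: {3,4,7}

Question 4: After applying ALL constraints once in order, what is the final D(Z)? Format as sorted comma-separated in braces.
Constraint 1 (Z < V) on D(Z)={3,4,7} D(V)={4,5,6,8}: no change
Constraint 2 (V < Z) on D(V)={4,5,6,8} D(Z)={3,4,7}: V {4,5,6,8}->{4,5,6}; Z {3,4,7}->{7}
Constraint 3 (Z + V = Y) on D(Z)={7} D(V)={4,5,6} D(Y)={4,5,8}: Z {7}->{}; V {4,5,6}->{}; Y {4,5,8}->{}
So after all 3 constraints: D(Z) = {}

Answer: {}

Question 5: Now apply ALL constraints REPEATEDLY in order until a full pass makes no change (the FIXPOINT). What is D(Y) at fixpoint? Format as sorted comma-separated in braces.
pass 0 (initial): D(Y)={4,5,8}
pass 1: V {4,5,6,8}->{}; Y {4,5,8}->{}; Z {3,4,7}->{}
pass 2: no change
Fixpoint after 2 passes: D(Y) = {}

Answer: {}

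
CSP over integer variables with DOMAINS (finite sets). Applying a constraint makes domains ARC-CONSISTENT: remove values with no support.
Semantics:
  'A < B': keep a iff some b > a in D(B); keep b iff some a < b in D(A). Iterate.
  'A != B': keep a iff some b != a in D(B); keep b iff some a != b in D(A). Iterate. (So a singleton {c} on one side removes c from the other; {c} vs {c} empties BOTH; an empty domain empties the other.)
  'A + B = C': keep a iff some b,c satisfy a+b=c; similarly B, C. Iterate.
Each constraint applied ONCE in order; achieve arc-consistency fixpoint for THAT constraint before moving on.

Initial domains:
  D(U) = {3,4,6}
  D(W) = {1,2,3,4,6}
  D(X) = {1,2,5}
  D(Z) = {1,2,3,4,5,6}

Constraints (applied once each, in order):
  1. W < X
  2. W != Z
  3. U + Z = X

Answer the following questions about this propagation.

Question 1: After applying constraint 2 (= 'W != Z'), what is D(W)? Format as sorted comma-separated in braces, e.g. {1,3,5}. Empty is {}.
Constraint 1 (W < X) on D(W)={1,2,3,4,6} D(X)={1,2,5}: W {1,2,3,4,6}->{1,2,3,4}; X {1,2,5}->{2,5}
Constraint 2 (W != Z) on D(W)={1,2,3,4} D(Z)={1,2,3,4,5,6}: no change
So after constraint 2: D(W) = {1,2,3,4}

Answer: {1,2,3,4}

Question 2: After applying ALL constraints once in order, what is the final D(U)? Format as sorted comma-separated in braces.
Answer: {3,4}

Derivation:
Constraint 1 (W < X) on D(W)={1,2,3,4,6} D(X)={1,2,5}: W {1,2,3,4,6}->{1,2,3,4}; X {1,2,5}->{2,5}
Constraint 2 (W != Z) on D(W)={1,2,3,4} D(Z)={1,2,3,4,5,6}: no change
Constraint 3 (U + Z = X) on D(U)={3,4,6} D(Z)={1,2,3,4,5,6} D(X)={2,5}: U {3,4,6}->{3,4}; Z {1,2,3,4,5,6}->{1,2}; X {2,5}->{5}
So after all 3 constraints: D(U) = {3,4}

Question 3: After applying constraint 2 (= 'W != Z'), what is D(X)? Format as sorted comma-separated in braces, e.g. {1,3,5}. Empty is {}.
Answer: {2,5}

Derivation:
Constraint 1 (W < X) on D(W)={1,2,3,4,6} D(X)={1,2,5}: W {1,2,3,4,6}->{1,2,3,4}; X {1,2,5}->{2,5}
Constraint 2 (W != Z) on D(W)={1,2,3,4} D(Z)={1,2,3,4,5,6}: no change
So after constraint 2: D(X) = {2,5}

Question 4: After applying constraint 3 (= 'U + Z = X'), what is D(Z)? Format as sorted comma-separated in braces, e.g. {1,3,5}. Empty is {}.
Constraint 1 (W < X) on D(W)={1,2,3,4,6} D(X)={1,2,5}: W {1,2,3,4,6}->{1,2,3,4}; X {1,2,5}->{2,5}
Constraint 2 (W != Z) on D(W)={1,2,3,4} D(Z)={1,2,3,4,5,6}: no change
Constraint 3 (U + Z = X) on D(U)={3,4,6} D(Z)={1,2,3,4,5,6} D(X)={2,5}: U {3,4,6}->{3,4}; Z {1,2,3,4,5,6}->{1,2}; X {2,5}->{5}
So after constraint 3: D(Z) = {1,2}

Answer: {1,2}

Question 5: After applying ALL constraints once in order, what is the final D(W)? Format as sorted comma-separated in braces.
Answer: {1,2,3,4}

Derivation:
Constraint 1 (W < X) on D(W)={1,2,3,4,6} D(X)={1,2,5}: W {1,2,3,4,6}->{1,2,3,4}; X {1,2,5}->{2,5}
Constraint 2 (W != Z) on D(W)={1,2,3,4} D(Z)={1,2,3,4,5,6}: no change
Constraint 3 (U + Z = X) on D(U)={3,4,6} D(Z)={1,2,3,4,5,6} D(X)={2,5}: U {3,4,6}->{3,4}; Z {1,2,3,4,5,6}->{1,2}; X {2,5}->{5}
So after all 3 constraints: D(W) = {1,2,3,4}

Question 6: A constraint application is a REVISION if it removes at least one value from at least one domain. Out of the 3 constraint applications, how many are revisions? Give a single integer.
Answer: 2

Derivation:
Constraint 1 (W < X) on D(W)={1,2,3,4,6} D(X)={1,2,5}: W {1,2,3,4,6}->{1,2,3,4}; X {1,2,5}->{2,5} => REVISION
Constraint 2 (W != Z) on D(W)={1,2,3,4} D(Z)={1,2,3,4,5,6}: no change => not a revision
Constraint 3 (U + Z = X) on D(U)={3,4,6} D(Z)={1,2,3,4,5,6} D(X)={2,5}: U {3,4,6}->{3,4}; Z {1,2,3,4,5,6}->{1,2}; X {2,5}->{5} => REVISION
Total revisions = 2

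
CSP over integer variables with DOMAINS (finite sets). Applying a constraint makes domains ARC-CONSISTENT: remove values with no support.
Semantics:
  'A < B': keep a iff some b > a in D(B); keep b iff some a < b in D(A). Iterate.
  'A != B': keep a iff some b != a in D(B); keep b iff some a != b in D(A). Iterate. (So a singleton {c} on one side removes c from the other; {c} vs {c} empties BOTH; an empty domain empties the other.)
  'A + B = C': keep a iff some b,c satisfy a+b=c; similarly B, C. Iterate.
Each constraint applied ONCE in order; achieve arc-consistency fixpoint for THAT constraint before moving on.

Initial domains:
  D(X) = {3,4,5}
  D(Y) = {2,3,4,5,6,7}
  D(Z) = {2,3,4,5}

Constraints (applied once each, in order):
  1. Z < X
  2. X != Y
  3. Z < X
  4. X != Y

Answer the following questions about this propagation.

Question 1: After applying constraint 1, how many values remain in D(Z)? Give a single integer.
Constraint 1 (Z < X) on D(Z)={2,3,4,5} D(X)={3,4,5}: Z {2,3,4,5}->{2,3,4}
So after constraint 1: D(Z)={2,3,4}, size = 3

Answer: 3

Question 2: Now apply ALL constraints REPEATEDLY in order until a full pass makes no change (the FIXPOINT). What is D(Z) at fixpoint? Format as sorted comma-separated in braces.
pass 0 (initial): D(Z)={2,3,4,5}
pass 1: Z {2,3,4,5}->{2,3,4}
pass 2: no change
Fixpoint after 2 passes: D(Z) = {2,3,4}

Answer: {2,3,4}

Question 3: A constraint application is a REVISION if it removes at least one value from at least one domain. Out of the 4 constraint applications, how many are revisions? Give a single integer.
Answer: 1

Derivation:
Constraint 1 (Z < X) on D(Z)={2,3,4,5} D(X)={3,4,5}: Z {2,3,4,5}->{2,3,4} => REVISION
Constraint 2 (X != Y) on D(X)={3,4,5} D(Y)={2,3,4,5,6,7}: no change => not a revision
Constraint 3 (Z < X) on D(Z)={2,3,4} D(X)={3,4,5}: no change => not a revision
Constraint 4 (X != Y) on D(X)={3,4,5} D(Y)={2,3,4,5,6,7}: no change => not a revision
Total revisions = 1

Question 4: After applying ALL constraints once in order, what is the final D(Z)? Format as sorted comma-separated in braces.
Answer: {2,3,4}

Derivation:
Constraint 1 (Z < X) on D(Z)={2,3,4,5} D(X)={3,4,5}: Z {2,3,4,5}->{2,3,4}
Constraint 2 (X != Y) on D(X)={3,4,5} D(Y)={2,3,4,5,6,7}: no change
Constraint 3 (Z < X) on D(Z)={2,3,4} D(X)={3,4,5}: no change
Constraint 4 (X != Y) on D(X)={3,4,5} D(Y)={2,3,4,5,6,7}: no change
So after all 4 constraints: D(Z) = {2,3,4}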